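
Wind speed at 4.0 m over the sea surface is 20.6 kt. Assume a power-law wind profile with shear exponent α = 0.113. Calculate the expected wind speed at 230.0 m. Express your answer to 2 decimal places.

32.56 kt

Power-law profile: V₂ = V₁ · (z₂/z₁)^α
V₂ = 20.6 × (230.0/4.0)^0.113 = 20.6 × (57.5000)^0.113
    = 20.6 × 1.5807 = 32.5619 kt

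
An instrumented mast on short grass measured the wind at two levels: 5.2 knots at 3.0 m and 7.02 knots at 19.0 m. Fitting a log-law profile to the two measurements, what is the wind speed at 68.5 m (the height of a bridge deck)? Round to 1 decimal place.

Log law: V ∝ ln(z/z₀). From the pair, with r = V₁/V₂ = 0.74074,
ln z₀ = (ln z₁ − r·ln z₂)/(1 − r) = (1.0986 − 0.74074×2.9444)/0.25926 = -4.1752 → z₀ = 0.01537 m
V₃ = V₁ · ln(z₃/z₀)/ln(z₁/z₀) = 5.2 × 8.4020/5.2738 = 8.2845 knots

8.3 knots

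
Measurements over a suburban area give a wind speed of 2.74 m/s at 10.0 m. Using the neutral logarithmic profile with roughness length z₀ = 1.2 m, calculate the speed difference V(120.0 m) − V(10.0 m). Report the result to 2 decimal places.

3.21 m/s

Log law: V₂ = V₁ · ln(z₂/z₀)/ln(z₁/z₀) = 2.74 × 4.6052/2.1203 = 5.9512 m/s
ΔV = 5.9512 − 2.74 = 3.2112 m/s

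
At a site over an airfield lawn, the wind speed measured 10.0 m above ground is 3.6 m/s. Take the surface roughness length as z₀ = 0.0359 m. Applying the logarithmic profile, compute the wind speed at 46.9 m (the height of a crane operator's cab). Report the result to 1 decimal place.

Log law: V(z) ∝ ln(z/z₀), so V₂/V₁ = ln(z₂/z₀) / ln(z₁/z₀).
ln(46.9/0.0359) = 7.1750, ln(10.0/0.0359) = 5.6296
V₂ = 3.6 × 7.1750/5.6296 = 3.6 × 1.2745 = 4.5883 m/s

4.6 m/s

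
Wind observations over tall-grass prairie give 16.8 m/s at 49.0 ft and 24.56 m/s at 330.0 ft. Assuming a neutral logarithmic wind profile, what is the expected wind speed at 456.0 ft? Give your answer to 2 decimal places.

Log law: V ∝ ln(z/z₀). From the pair, with r = V₁/V₂ = 0.68404,
ln z₀ = (ln z₁ − r·ln z₂)/(1 − r) = (3.8918 − 0.68404×5.7991)/0.31596 = -0.2373 → z₀ = 0.7887 ft
V₃ = V₁ · ln(z₃/z₀)/ln(z₁/z₀) = 16.8 × 6.3598/4.1291 = 25.8758 m/s

25.88 m/s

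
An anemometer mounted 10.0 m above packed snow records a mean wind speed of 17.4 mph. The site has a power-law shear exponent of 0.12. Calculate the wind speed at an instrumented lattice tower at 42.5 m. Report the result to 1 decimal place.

20.7 mph

Power-law profile: V₂ = V₁ · (z₂/z₁)^α
V₂ = 17.4 × (42.5/10.0)^0.12 = 17.4 × (4.2500)^0.12
    = 17.4 × 1.1896 = 20.6993 mph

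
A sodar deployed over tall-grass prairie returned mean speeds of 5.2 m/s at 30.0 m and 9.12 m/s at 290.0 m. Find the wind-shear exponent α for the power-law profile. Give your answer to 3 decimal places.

α ≈ 0.248

Power law: V₂/V₁ = (z₂/z₁)^α ⇒ α = ln(V₂/V₁) / ln(z₂/z₁)
α = ln(9.12/5.2) / ln(290.0/30.0) = ln(1.7538) / ln(9.6667)
  = 0.56181 / 2.26868 = 0.24764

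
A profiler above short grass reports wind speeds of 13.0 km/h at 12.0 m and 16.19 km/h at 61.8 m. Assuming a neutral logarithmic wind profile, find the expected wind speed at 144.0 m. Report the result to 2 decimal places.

Log law: V ∝ ln(z/z₀). From the pair, with r = V₁/V₂ = 0.80296,
ln z₀ = (ln z₁ − r·ln z₂)/(1 − r) = (2.4849 − 0.80296×4.1239)/0.19704 = -4.1944 → z₀ = 0.01508 m
V₃ = V₁ · ln(z₃/z₀)/ln(z₁/z₀) = 13.0 × 9.1642/6.6793 = 17.8364 km/h

17.84 km/h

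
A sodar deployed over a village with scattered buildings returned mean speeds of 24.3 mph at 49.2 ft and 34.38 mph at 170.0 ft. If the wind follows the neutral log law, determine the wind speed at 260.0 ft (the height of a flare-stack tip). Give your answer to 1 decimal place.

Log law: V ∝ ln(z/z₀). From the pair, with r = V₁/V₂ = 0.70681,
ln z₀ = (ln z₁ − r·ln z₂)/(1 − r) = (3.8959 − 0.70681×5.1358)/0.29319 = 0.9068 → z₀ = 2.476 ft
V₃ = V₁ · ln(z₃/z₀)/ln(z₁/z₀) = 24.3 × 4.6538/2.9891 = 37.8342 mph

37.8 mph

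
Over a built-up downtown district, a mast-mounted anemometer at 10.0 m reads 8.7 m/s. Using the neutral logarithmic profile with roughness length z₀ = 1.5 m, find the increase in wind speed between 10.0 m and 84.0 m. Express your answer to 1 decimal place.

Log law: V₂ = V₁ · ln(z₂/z₀)/ln(z₁/z₀) = 8.7 × 4.0254/1.8971 = 18.4599 m/s
ΔV = 18.4599 − 8.7 = 9.7599 m/s

9.8 m/s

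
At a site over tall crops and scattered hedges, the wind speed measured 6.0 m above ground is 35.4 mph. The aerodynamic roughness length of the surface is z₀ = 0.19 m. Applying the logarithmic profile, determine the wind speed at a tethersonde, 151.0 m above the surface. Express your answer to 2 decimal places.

68.47 mph

Log law: V(z) ∝ ln(z/z₀), so V₂/V₁ = ln(z₂/z₀) / ln(z₁/z₀).
ln(151.0/0.19) = 6.6780, ln(6.0/0.19) = 3.4525
V₂ = 35.4 × 6.6780/3.4525 = 35.4 × 1.9343 = 68.4728 mph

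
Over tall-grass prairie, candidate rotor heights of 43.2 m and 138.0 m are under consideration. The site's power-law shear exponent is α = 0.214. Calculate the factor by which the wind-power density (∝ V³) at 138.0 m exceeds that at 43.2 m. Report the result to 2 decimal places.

Speed ratio: V_B/V_A = (z_B/z_A)^α = (138.0/43.2)^0.214 = (3.1944)^0.214 = 1.28216
Power-density ratio: P_B/P_A = (V_B/V_A)³ = (1.28216)³ = 2.10776

2.11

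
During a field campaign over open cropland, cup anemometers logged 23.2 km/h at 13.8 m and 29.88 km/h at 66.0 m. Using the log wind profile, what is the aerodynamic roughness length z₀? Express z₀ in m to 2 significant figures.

z₀ ≈ 0.060 m

Log law: V(z) ∝ ln(z/z₀). With r = V₁/V₂ = 23.2/29.88 = 0.77644,
r · ln(z₂/z₀) = ln(z₁/z₀) ⇒ ln z₀ = (ln z₁ − r·ln z₂)/(1 − r)
ln z₀ = (2.62467 − 0.77644×4.18965) / 0.22356 = -2.8106
z₀ = exp(-2.8106) = 0.06017 m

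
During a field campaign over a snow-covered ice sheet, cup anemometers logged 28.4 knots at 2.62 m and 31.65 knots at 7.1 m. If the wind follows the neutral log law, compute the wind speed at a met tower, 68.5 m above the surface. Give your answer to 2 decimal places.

Log law: V ∝ ln(z/z₀). From the pair, with r = V₁/V₂ = 0.89731,
ln z₀ = (ln z₁ − r·ln z₂)/(1 − r) = (0.9632 − 0.89731×1.9601)/0.10269 = -7.7484 → z₀ = 0.0004314 m
V₃ = V₁ · ln(z₃/z₀)/ln(z₁/z₀) = 28.4 × 11.9752/8.7116 = 39.0397 knots

39.04 knots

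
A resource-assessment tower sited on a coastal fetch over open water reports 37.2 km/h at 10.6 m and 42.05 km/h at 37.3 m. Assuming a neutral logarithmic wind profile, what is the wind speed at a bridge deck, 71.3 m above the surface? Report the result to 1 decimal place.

Log law: V ∝ ln(z/z₀). From the pair, with r = V₁/V₂ = 0.88466,
ln z₀ = (ln z₁ − r·ln z₂)/(1 − r) = (2.3609 − 0.88466×3.6190)/0.11534 = -7.2892 → z₀ = 0.0006829 m
V₃ = V₁ · ln(z₃/z₀)/ln(z₁/z₀) = 37.2 × 11.5561/9.6501 = 44.5476 km/h

44.5 km/h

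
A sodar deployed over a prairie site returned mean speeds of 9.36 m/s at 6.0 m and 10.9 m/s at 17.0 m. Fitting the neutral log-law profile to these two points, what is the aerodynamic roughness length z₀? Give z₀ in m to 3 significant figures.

z₀ ≈ 0.0107 m

Log law: V(z) ∝ ln(z/z₀). With r = V₁/V₂ = 9.36/10.9 = 0.85872,
r · ln(z₂/z₀) = ln(z₁/z₀) ⇒ ln z₀ = (ln z₁ − r·ln z₂)/(1 − r)
ln z₀ = (1.79176 − 0.85872×2.83321) / 0.14128 = -4.5381
z₀ = exp(-4.5381) = 0.01069 m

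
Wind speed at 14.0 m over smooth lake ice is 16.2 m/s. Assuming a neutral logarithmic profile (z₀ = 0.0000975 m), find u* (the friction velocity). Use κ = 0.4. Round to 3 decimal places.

u* ≈ 0.546 m/s

Log law: V(z) = (u*/κ) · ln(z/z₀) ⇒ u* = κ · V / ln(z/z₀)
u* = 0.4 × 16.2 / ln(14.0/0.0000975) = 0.4 × 16.2 / 11.8747
   = 6.4800 / 11.8747 = 0.5457 m/s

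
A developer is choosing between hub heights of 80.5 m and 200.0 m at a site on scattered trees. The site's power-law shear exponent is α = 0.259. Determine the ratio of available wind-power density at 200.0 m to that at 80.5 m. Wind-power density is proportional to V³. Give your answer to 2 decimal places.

Speed ratio: V_B/V_A = (z_B/z_A)^α = (200.0/80.5)^0.259 = (2.4845)^0.259 = 1.26580
Power-density ratio: P_B/P_A = (V_B/V_A)³ = (1.26580)³ = 2.02814

2.03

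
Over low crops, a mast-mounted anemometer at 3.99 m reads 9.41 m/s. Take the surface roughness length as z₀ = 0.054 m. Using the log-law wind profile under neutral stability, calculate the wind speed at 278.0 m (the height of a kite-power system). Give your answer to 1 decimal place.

Log law: V(z) ∝ ln(z/z₀), so V₂/V₁ = ln(z₂/z₀) / ln(z₁/z₀).
ln(278.0/0.054) = 8.5464, ln(3.99/0.054) = 4.3026
V₂ = 9.41 × 8.5464/4.3026 = 9.41 × 1.9863 = 18.6915 m/s

18.7 m/s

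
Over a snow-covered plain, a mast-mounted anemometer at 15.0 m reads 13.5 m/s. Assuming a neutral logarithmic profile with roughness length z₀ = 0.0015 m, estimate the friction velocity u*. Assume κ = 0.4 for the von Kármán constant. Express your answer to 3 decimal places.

u* ≈ 0.586 m/s

Log law: V(z) = (u*/κ) · ln(z/z₀) ⇒ u* = κ · V / ln(z/z₀)
u* = 0.4 × 13.5 / ln(15.0/0.0015) = 0.4 × 13.5 / 9.2103
   = 5.4000 / 9.2103 = 0.5863 m/s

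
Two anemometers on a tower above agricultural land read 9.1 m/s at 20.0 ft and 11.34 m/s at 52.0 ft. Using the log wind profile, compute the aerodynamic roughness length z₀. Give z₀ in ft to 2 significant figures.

Log law: V(z) ∝ ln(z/z₀). With r = V₁/V₂ = 9.1/11.34 = 0.80247,
r · ln(z₂/z₀) = ln(z₁/z₀) ⇒ ln z₀ = (ln z₁ − r·ln z₂)/(1 − r)
ln z₀ = (2.99573 − 0.80247×3.95124) / 0.19753 = -0.8860
z₀ = exp(-0.8860) = 0.4123 ft

z₀ ≈ 0.41 ft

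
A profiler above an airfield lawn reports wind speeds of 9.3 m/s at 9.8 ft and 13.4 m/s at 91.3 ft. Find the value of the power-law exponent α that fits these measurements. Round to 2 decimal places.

Power law: V₂/V₁ = (z₂/z₁)^α ⇒ α = ln(V₂/V₁) / ln(z₂/z₁)
α = ln(13.4/9.3) / ln(91.3/9.8) = ln(1.4409) / ln(9.3163)
  = 0.36524 / 2.23177 = 0.16366

α ≈ 0.16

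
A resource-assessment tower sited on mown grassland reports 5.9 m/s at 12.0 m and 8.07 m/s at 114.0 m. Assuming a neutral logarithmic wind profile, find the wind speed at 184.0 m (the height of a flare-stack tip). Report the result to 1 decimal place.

8.5 m/s

Log law: V ∝ ln(z/z₀). From the pair, with r = V₁/V₂ = 0.73110,
ln z₀ = (ln z₁ − r·ln z₂)/(1 − r) = (2.4849 − 0.73110×4.7362)/0.26890 = -3.6361 → z₀ = 0.02635 m
V₃ = V₁ · ln(z₃/z₀)/ln(z₁/z₀) = 5.9 × 8.8511/6.1210 = 8.5315 m/s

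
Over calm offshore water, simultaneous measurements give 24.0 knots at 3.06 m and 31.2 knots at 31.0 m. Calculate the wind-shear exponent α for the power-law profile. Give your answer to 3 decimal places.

Power law: V₂/V₁ = (z₂/z₁)^α ⇒ α = ln(V₂/V₁) / ln(z₂/z₁)
α = ln(31.2/24.0) / ln(31.0/3.06) = ln(1.3000) / ln(10.1307)
  = 0.26236 / 2.31557 = 0.11330

α ≈ 0.113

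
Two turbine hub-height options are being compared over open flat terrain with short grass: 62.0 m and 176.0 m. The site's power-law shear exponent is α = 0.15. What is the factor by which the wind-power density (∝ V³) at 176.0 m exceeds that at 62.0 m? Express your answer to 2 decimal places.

Speed ratio: V_B/V_A = (z_B/z_A)^α = (176.0/62.0)^0.15 = (2.8387)^0.15 = 1.16941
Power-density ratio: P_B/P_A = (V_B/V_A)³ = (1.16941)³ = 1.59921

1.60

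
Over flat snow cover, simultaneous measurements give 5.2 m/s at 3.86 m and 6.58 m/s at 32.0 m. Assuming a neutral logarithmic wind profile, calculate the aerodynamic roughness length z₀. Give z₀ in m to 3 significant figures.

z₀ ≈ 0.00133 m

Log law: V(z) ∝ ln(z/z₀). With r = V₁/V₂ = 5.2/6.58 = 0.79027,
r · ln(z₂/z₀) = ln(z₁/z₀) ⇒ ln z₀ = (ln z₁ − r·ln z₂)/(1 − r)
ln z₀ = (1.35067 − 0.79027×3.46574) / 0.20973 = -6.6192
z₀ = exp(-6.6192) = 0.001335 m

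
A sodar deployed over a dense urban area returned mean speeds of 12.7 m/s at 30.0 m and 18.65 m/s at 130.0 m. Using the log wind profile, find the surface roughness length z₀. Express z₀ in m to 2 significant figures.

z₀ ≈ 1.3 m

Log law: V(z) ∝ ln(z/z₀). With r = V₁/V₂ = 12.7/18.65 = 0.68097,
r · ln(z₂/z₀) = ln(z₁/z₀) ⇒ ln z₀ = (ln z₁ − r·ln z₂)/(1 − r)
ln z₀ = (3.40120 − 0.68097×4.86753) / 0.31903 = 0.2714
z₀ = exp(0.2714) = 1.312 m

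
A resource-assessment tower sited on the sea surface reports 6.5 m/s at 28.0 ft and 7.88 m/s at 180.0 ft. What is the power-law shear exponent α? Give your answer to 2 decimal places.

α ≈ 0.10

Power law: V₂/V₁ = (z₂/z₁)^α ⇒ α = ln(V₂/V₁) / ln(z₂/z₁)
α = ln(7.88/6.5) / ln(180.0/28.0) = ln(1.2123) / ln(6.4286)
  = 0.19253 / 1.86075 = 0.10347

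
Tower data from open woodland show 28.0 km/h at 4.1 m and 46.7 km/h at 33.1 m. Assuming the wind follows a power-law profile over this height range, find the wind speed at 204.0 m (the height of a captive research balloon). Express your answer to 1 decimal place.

72.9 km/h

First find α: α = ln(V₂/V₁)/ln(z₂/z₁) = ln(46.7/28.0)/ln(33.1/4.1) = 0.51154/2.08855 = 0.2449
Extrapolate from 33.1 m to 204.0 m: V₃ = 46.7 × (204.0/33.1)^0.2449 = 46.7 × 1.5611 = 72.9055 km/h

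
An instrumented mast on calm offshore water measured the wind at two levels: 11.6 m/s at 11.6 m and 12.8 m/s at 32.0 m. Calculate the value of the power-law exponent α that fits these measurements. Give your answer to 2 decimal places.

Power law: V₂/V₁ = (z₂/z₁)^α ⇒ α = ln(V₂/V₁) / ln(z₂/z₁)
α = ln(12.8/11.6) / ln(32.0/11.6) = ln(1.1034) / ln(2.7586)
  = 0.09844 / 1.01473 = 0.09701

α ≈ 0.10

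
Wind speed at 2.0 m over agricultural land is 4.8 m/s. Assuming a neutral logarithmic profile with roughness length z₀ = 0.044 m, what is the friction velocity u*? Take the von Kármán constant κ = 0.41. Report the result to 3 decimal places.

Log law: V(z) = (u*/κ) · ln(z/z₀) ⇒ u* = κ · V / ln(z/z₀)
u* = 0.41 × 4.8 / ln(2.0/0.044) = 0.41 × 4.8 / 3.8167
   = 1.9680 / 3.8167 = 0.5156 m/s

u* ≈ 0.516 m/s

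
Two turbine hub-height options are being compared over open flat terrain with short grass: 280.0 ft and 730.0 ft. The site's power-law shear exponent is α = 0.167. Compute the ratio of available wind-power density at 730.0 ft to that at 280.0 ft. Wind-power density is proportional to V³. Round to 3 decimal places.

Speed ratio: V_B/V_A = (z_B/z_A)^α = (730.0/280.0)^0.167 = (2.6071)^0.167 = 1.17354
Power-density ratio: P_B/P_A = (V_B/V_A)³ = (1.17354)³ = 1.61621

1.616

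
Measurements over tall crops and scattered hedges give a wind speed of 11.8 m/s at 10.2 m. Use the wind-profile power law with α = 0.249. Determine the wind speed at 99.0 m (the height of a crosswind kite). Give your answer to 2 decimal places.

20.78 m/s

Power-law profile: V₂ = V₁ · (z₂/z₁)^α
V₂ = 11.8 × (99.0/10.2)^0.249 = 11.8 × (9.7059)^0.249
    = 11.8 × 1.7611 = 20.7804 m/s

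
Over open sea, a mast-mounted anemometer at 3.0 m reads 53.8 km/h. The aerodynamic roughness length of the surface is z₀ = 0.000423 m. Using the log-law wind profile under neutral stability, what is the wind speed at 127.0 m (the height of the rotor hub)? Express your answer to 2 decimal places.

76.53 km/h

Log law: V(z) ∝ ln(z/z₀), so V₂/V₁ = ln(z₂/z₀) / ln(z₁/z₀).
ln(127.0/0.000423) = 12.6123, ln(3.0/0.000423) = 8.8668
V₂ = 53.8 × 12.6123/8.8668 = 53.8 × 1.4224 = 76.5267 km/h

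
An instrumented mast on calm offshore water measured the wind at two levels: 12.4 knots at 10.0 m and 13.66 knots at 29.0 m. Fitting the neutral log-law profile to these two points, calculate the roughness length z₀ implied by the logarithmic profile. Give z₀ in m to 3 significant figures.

Log law: V(z) ∝ ln(z/z₀). With r = V₁/V₂ = 12.4/13.66 = 0.90776,
r · ln(z₂/z₀) = ln(z₁/z₀) ⇒ ln z₀ = (ln z₁ − r·ln z₂)/(1 − r)
ln z₀ = (2.30259 − 0.90776×3.36730) / 0.09224 = -8.1755
z₀ = exp(-8.1755) = 0.0002815 m

z₀ ≈ 0.000281 m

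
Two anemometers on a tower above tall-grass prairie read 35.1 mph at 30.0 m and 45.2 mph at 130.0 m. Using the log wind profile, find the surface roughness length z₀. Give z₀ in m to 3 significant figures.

Log law: V(z) ∝ ln(z/z₀). With r = V₁/V₂ = 35.1/45.2 = 0.77655,
r · ln(z₂/z₀) = ln(z₁/z₀) ⇒ ln z₀ = (ln z₁ − r·ln z₂)/(1 − r)
ln z₀ = (3.40120 − 0.77655×4.86753) / 0.22345 = -1.6947
z₀ = exp(-1.6947) = 0.1837 m

z₀ ≈ 0.184 m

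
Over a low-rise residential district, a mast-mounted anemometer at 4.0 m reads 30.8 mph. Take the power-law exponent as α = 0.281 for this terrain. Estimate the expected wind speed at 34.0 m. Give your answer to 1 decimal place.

56.2 mph

Power-law profile: V₂ = V₁ · (z₂/z₁)^α
V₂ = 30.8 × (34.0/4.0)^0.281 = 30.8 × (8.5000)^0.281
    = 30.8 × 1.8246 = 56.1976 mph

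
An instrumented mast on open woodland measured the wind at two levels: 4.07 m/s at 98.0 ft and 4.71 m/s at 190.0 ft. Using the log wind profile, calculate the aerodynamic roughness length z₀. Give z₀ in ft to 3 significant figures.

z₀ ≈ 1.45 ft

Log law: V(z) ∝ ln(z/z₀). With r = V₁/V₂ = 4.07/4.71 = 0.86412,
r · ln(z₂/z₀) = ln(z₁/z₀) ⇒ ln z₀ = (ln z₁ − r·ln z₂)/(1 − r)
ln z₀ = (4.58497 − 0.86412×5.24702) / 0.13588 = 0.3747
z₀ = exp(0.3747) = 1.455 ft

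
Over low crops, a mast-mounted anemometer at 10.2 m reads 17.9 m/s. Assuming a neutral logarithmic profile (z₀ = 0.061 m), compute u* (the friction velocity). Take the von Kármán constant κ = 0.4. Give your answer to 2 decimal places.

Log law: V(z) = (u*/κ) · ln(z/z₀) ⇒ u* = κ · V / ln(z/z₀)
u* = 0.4 × 17.9 / ln(10.2/0.061) = 0.4 × 17.9 / 5.1193
   = 7.1600 / 5.1193 = 1.3986 m/s

u* ≈ 1.40 m/s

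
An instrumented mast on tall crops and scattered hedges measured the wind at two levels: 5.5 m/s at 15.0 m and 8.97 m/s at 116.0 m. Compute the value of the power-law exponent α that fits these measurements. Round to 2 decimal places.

α ≈ 0.24

Power law: V₂/V₁ = (z₂/z₁)^α ⇒ α = ln(V₂/V₁) / ln(z₂/z₁)
α = ln(8.97/5.5) / ln(116.0/15.0) = ln(1.6309) / ln(7.7333)
  = 0.48914 / 2.04554 = 0.23912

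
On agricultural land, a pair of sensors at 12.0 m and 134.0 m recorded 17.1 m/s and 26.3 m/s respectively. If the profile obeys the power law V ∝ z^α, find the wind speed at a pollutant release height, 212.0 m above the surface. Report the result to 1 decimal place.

First find α: α = ln(V₂/V₁)/ln(z₂/z₁) = ln(26.3/17.1)/ln(134.0/12.0) = 0.43049/2.41293 = 0.1784
Extrapolate from 134.0 m to 212.0 m: V₃ = 26.3 × (212.0/134.0)^0.1784 = 26.3 × 1.0853 = 28.5431 m/s

28.5 m/s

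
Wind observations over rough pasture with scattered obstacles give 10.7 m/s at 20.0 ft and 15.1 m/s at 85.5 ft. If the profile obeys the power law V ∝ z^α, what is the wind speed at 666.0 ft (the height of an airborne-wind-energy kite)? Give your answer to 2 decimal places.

24.57 m/s

First find α: α = ln(V₂/V₁)/ln(z₂/z₁) = ln(15.1/10.7)/ln(85.5/20.0) = 0.34445/1.45278 = 0.2371
Extrapolate from 85.5 ft to 666.0 ft: V₃ = 15.1 × (666.0/85.5)^0.2371 = 15.1 × 1.6269 = 24.5669 m/s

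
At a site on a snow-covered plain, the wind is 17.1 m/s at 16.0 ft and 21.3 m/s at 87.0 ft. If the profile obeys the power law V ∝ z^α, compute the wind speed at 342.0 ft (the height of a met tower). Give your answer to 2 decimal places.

First find α: α = ln(V₂/V₁)/ln(z₂/z₁) = ln(21.3/17.1)/ln(87.0/16.0) = 0.21963/1.69332 = 0.1297
Extrapolate from 87.0 ft to 342.0 ft: V₃ = 21.3 × (342.0/87.0)^0.1297 = 21.3 × 1.1943 = 25.4383 m/s

25.44 m/s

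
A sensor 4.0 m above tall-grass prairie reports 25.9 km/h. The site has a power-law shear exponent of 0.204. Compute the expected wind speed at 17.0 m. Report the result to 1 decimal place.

34.8 km/h

Power-law profile: V₂ = V₁ · (z₂/z₁)^α
V₂ = 25.9 × (17.0/4.0)^0.204 = 25.9 × (4.2500)^0.204
    = 25.9 × 1.3434 = 34.7929 km/h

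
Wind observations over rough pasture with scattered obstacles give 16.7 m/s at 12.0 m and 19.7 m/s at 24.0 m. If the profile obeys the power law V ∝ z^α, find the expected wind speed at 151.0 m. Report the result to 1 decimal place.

30.5 m/s

First find α: α = ln(V₂/V₁)/ln(z₂/z₁) = ln(19.7/16.7)/ln(24.0/12.0) = 0.16521/0.69315 = 0.2383
Extrapolate from 24.0 m to 151.0 m: V₃ = 19.7 × (151.0/24.0)^0.2383 = 19.7 × 1.5502 = 30.5387 m/s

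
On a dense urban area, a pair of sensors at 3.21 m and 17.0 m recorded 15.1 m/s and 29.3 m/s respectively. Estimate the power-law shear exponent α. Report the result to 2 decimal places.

α ≈ 0.40

Power law: V₂/V₁ = (z₂/z₁)^α ⇒ α = ln(V₂/V₁) / ln(z₂/z₁)
α = ln(29.3/15.1) / ln(17.0/3.21) = ln(1.9404) / ln(5.2960)
  = 0.66289 / 1.66694 = 0.39767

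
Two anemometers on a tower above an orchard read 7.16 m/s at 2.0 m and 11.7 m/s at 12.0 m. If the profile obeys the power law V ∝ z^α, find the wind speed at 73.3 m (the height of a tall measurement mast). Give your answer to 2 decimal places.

19.21 m/s

First find α: α = ln(V₂/V₁)/ln(z₂/z₁) = ln(11.7/7.16)/ln(12.0/2.0) = 0.49108/1.79176 = 0.2741
Extrapolate from 12.0 m to 73.3 m: V₃ = 11.7 × (73.3/12.0)^0.2741 = 11.7 × 1.6421 = 19.2127 m/s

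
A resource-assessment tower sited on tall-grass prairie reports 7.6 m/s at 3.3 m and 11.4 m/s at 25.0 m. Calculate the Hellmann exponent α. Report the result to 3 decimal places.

Power law: V₂/V₁ = (z₂/z₁)^α ⇒ α = ln(V₂/V₁) / ln(z₂/z₁)
α = ln(11.4/7.6) / ln(25.0/3.3) = ln(1.5000) / ln(7.5758)
  = 0.40547 / 2.02495 = 0.20023

α ≈ 0.200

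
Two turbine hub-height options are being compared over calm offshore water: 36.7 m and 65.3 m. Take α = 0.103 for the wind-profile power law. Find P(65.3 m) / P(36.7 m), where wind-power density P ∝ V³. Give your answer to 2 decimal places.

Speed ratio: V_B/V_A = (z_B/z_A)^α = (65.3/36.7)^0.103 = (1.7793)^0.103 = 1.06115
Power-density ratio: P_B/P_A = (V_B/V_A)³ = (1.06115)³ = 1.19489

1.19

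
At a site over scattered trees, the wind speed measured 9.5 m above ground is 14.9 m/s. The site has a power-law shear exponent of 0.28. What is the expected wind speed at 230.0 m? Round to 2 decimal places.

Power-law profile: V₂ = V₁ · (z₂/z₁)^α
V₂ = 14.9 × (230.0/9.5)^0.28 = 14.9 × (24.2105)^0.28
    = 14.9 × 2.4407 = 36.3670 m/s

36.37 m/s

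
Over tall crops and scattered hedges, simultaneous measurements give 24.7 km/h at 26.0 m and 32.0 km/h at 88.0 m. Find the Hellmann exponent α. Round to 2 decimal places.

Power law: V₂/V₁ = (z₂/z₁)^α ⇒ α = ln(V₂/V₁) / ln(z₂/z₁)
α = ln(32.0/24.7) / ln(88.0/26.0) = ln(1.2955) / ln(3.3846)
  = 0.25893 / 1.21924 = 0.21237

α ≈ 0.21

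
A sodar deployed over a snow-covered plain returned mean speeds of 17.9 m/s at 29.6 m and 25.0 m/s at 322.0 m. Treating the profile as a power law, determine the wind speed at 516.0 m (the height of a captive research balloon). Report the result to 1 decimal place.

First find α: α = ln(V₂/V₁)/ln(z₂/z₁) = ln(25.0/17.9)/ln(322.0/29.6) = 0.33408/2.38678 = 0.1400
Extrapolate from 322.0 m to 516.0 m: V₃ = 25.0 × (516.0/322.0)^0.1400 = 25.0 × 1.0682 = 26.7058 m/s

26.7 m/s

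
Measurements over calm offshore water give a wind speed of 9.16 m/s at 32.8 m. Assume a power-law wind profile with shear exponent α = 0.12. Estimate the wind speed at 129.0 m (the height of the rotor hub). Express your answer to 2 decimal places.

10.80 m/s

Power-law profile: V₂ = V₁ · (z₂/z₁)^α
V₂ = 9.16 × (129.0/32.8)^0.12 = 9.16 × (3.9329)^0.12
    = 9.16 × 1.1786 = 10.7960 m/s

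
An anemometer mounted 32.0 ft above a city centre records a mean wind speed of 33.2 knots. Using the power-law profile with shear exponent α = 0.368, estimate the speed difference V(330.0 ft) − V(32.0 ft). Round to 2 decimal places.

Power law: V₂ = V₁ · (z₂/z₁)^α = 33.2 × (10.3125)^0.368 = 78.3531 knots
ΔV = 78.3531 − 33.2 = 45.1531 knots

45.15 knots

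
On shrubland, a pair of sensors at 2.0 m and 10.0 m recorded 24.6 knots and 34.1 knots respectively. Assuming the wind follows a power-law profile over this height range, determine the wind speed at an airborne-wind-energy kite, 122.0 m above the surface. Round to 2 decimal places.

First find α: α = ln(V₂/V₁)/ln(z₂/z₁) = ln(34.1/24.6)/ln(10.0/2.0) = 0.32655/1.60944 = 0.2029
Extrapolate from 10.0 m to 122.0 m: V₃ = 34.1 × (122.0/10.0)^0.2029 = 34.1 × 1.6612 = 56.6466 knots

56.65 knots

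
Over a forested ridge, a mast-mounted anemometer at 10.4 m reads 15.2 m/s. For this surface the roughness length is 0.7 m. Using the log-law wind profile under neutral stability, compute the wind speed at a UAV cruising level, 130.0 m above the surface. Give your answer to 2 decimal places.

Log law: V(z) ∝ ln(z/z₀), so V₂/V₁ = ln(z₂/z₀) / ln(z₁/z₀).
ln(130.0/0.7) = 5.2242, ln(10.4/0.7) = 2.6985
V₂ = 15.2 × 5.2242/2.6985 = 15.2 × 1.9360 = 29.4269 m/s

29.43 m/s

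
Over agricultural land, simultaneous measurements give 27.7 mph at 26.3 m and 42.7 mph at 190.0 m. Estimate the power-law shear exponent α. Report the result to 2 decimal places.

α ≈ 0.22

Power law: V₂/V₁ = (z₂/z₁)^α ⇒ α = ln(V₂/V₁) / ln(z₂/z₁)
α = ln(42.7/27.7) / ln(190.0/26.3) = ln(1.5415) / ln(7.2243)
  = 0.43277 / 1.97746 = 0.21885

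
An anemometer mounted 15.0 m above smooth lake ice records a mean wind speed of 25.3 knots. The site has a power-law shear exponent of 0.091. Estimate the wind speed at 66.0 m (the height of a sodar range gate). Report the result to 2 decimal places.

Power-law profile: V₂ = V₁ · (z₂/z₁)^α
V₂ = 25.3 × (66.0/15.0)^0.091 = 25.3 × (4.4000)^0.091
    = 25.3 × 1.1443 = 28.9517 knots

28.95 knots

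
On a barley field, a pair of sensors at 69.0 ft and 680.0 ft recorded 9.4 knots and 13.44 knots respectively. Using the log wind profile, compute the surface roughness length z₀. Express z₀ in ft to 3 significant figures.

z₀ ≈ 0.336 ft

Log law: V(z) ∝ ln(z/z₀). With r = V₁/V₂ = 9.4/13.44 = 0.69940,
r · ln(z₂/z₀) = ln(z₁/z₀) ⇒ ln z₀ = (ln z₁ − r·ln z₂)/(1 − r)
ln z₀ = (4.23411 − 0.69940×6.52209) / 0.30060 = -1.0894
z₀ = exp(-1.0894) = 0.3364 ft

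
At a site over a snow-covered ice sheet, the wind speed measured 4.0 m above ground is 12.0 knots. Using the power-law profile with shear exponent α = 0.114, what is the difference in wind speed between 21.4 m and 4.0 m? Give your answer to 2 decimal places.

2.53 knots

Power law: V₂ = V₁ · (z₂/z₁)^α = 12.0 × (5.3500)^0.114 = 14.5283 knots
ΔV = 14.5283 − 12.0 = 2.5283 knots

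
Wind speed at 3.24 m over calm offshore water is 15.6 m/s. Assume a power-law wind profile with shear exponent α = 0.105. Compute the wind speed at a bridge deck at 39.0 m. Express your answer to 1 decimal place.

20.3 m/s

Power-law profile: V₂ = V₁ · (z₂/z₁)^α
V₂ = 15.6 × (39.0/3.24)^0.105 = 15.6 × (12.0370)^0.105
    = 15.6 × 1.2985 = 20.2572 m/s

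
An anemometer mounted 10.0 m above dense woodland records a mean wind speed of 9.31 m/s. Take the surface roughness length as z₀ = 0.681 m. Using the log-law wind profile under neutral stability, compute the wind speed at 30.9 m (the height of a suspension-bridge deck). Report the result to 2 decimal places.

13.22 m/s

Log law: V(z) ∝ ln(z/z₀), so V₂/V₁ = ln(z₂/z₀) / ln(z₁/z₀).
ln(30.9/0.681) = 3.8149, ln(10.0/0.681) = 2.6868
V₂ = 9.31 × 3.8149/2.6868 = 9.31 × 1.4199 = 13.2192 m/s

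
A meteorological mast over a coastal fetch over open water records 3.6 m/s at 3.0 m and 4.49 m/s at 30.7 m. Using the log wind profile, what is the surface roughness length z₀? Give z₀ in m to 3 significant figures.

Log law: V(z) ∝ ln(z/z₀). With r = V₁/V₂ = 3.6/4.49 = 0.80178,
r · ln(z₂/z₀) = ln(z₁/z₀) ⇒ ln z₀ = (ln z₁ − r·ln z₂)/(1 − r)
ln z₀ = (1.09861 − 0.80178×3.42426) / 0.19822 = -8.3085
z₀ = exp(-8.3085) = 0.0002464 m

z₀ ≈ 0.000246 m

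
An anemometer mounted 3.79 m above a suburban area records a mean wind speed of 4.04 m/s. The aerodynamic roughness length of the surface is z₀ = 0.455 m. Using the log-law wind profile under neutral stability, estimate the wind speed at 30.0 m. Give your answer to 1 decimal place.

Log law: V(z) ∝ ln(z/z₀), so V₂/V₁ = ln(z₂/z₀) / ln(z₁/z₀).
ln(30.0/0.455) = 4.1887, ln(3.79/0.455) = 2.1198
V₂ = 4.04 × 4.1887/2.1198 = 4.04 × 1.9759 = 7.9828 m/s

8.0 m/s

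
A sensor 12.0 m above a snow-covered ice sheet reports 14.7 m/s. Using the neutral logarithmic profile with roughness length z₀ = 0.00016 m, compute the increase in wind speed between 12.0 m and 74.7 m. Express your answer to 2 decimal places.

Log law: V₂ = V₁ · ln(z₂/z₀)/ln(z₁/z₀) = 14.7 × 13.0538/11.2252 = 17.0946 m/s
ΔV = 17.0946 − 14.7 = 2.3946 m/s

2.39 m/s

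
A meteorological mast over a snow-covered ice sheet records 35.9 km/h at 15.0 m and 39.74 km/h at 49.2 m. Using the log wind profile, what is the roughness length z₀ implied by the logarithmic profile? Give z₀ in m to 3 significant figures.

z₀ ≈ 0.000226 m

Log law: V(z) ∝ ln(z/z₀). With r = V₁/V₂ = 35.9/39.74 = 0.90337,
r · ln(z₂/z₀) = ln(z₁/z₀) ⇒ ln z₀ = (ln z₁ − r·ln z₂)/(1 − r)
ln z₀ = (2.70805 − 0.90337×3.89589) / 0.09663 = -8.3970
z₀ = exp(-8.3970) = 0.0002255 m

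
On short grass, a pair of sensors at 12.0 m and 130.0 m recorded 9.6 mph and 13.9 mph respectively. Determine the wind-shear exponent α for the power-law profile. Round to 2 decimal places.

Power law: V₂/V₁ = (z₂/z₁)^α ⇒ α = ln(V₂/V₁) / ln(z₂/z₁)
α = ln(13.9/9.6) / ln(130.0/12.0) = ln(1.4479) / ln(10.8333)
  = 0.37013 / 2.38263 = 0.15534

α ≈ 0.16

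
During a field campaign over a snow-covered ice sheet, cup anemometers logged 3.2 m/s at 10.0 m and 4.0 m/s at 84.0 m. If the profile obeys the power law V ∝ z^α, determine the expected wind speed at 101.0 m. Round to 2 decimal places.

First find α: α = ln(V₂/V₁)/ln(z₂/z₁) = ln(4.0/3.2)/ln(84.0/10.0) = 0.22314/2.12823 = 0.1048
Extrapolate from 84.0 m to 101.0 m: V₃ = 4.0 × (101.0/84.0)^0.1048 = 4.0 × 1.0195 = 4.0780 m/s

4.08 m/s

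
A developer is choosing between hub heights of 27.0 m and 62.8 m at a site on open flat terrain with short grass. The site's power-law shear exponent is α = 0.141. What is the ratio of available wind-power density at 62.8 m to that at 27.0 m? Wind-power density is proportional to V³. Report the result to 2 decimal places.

1.43

Speed ratio: V_B/V_A = (z_B/z_A)^α = (62.8/27.0)^0.141 = (2.3259)^0.141 = 1.12639
Power-density ratio: P_B/P_A = (V_B/V_A)³ = (1.12639)³ = 1.42912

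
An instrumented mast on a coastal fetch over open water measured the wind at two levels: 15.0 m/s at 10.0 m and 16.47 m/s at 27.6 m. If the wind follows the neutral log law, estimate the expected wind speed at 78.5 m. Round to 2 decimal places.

17.98 m/s

Log law: V ∝ ln(z/z₀). From the pair, with r = V₁/V₂ = 0.91075,
ln z₀ = (ln z₁ − r·ln z₂)/(1 − r) = (2.3026 − 0.91075×3.3178)/0.08925 = -8.0569 → z₀ = 0.0003169 m
V₃ = V₁ · ln(z₃/z₀)/ln(z₁/z₀) = 15.0 × 12.4200/10.3595 = 17.9835 m/s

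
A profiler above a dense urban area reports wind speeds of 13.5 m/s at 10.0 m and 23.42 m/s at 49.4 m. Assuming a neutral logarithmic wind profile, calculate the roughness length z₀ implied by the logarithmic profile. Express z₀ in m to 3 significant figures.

z₀ ≈ 1.14 m

Log law: V(z) ∝ ln(z/z₀). With r = V₁/V₂ = 13.5/23.42 = 0.57643,
r · ln(z₂/z₀) = ln(z₁/z₀) ⇒ ln z₀ = (ln z₁ − r·ln z₂)/(1 − r)
ln z₀ = (2.30259 − 0.57643×3.89995) / 0.42357 = 0.1288
z₀ = exp(0.1288) = 1.137 m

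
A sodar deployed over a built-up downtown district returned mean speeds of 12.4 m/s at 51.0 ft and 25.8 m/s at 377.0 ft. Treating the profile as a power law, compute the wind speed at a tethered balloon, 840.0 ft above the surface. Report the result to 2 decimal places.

34.60 m/s

First find α: α = ln(V₂/V₁)/ln(z₂/z₁) = ln(25.8/12.4)/ln(377.0/51.0) = 0.73268/2.00042 = 0.3663
Extrapolate from 377.0 ft to 840.0 ft: V₃ = 25.8 × (840.0/377.0)^0.3663 = 25.8 × 1.3410 = 34.5984 m/s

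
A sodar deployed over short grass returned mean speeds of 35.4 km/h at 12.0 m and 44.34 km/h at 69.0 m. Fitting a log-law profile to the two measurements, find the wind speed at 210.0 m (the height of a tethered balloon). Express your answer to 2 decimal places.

Log law: V ∝ ln(z/z₀). From the pair, with r = V₁/V₂ = 0.79838,
ln z₀ = (ln z₁ − r·ln z₂)/(1 − r) = (2.4849 − 0.79838×4.2341)/0.20162 = -4.4415 → z₀ = 0.01178 m
V₃ = V₁ · ln(z₃/z₀)/ln(z₁/z₀) = 35.4 × 9.7886/6.9264 = 50.0284 km/h

50.03 km/h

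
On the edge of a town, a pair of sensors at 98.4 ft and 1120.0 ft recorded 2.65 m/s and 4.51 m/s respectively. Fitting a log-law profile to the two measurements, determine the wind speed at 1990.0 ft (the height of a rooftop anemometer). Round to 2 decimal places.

Log law: V ∝ ln(z/z₀). From the pair, with r = V₁/V₂ = 0.58758,
ln z₀ = (ln z₁ − r·ln z₂)/(1 − r) = (4.5890 − 0.58758×7.0211)/0.41242 = 1.1240 → z₀ = 3.077 ft
V₃ = V₁ · ln(z₃/z₀)/ln(z₁/z₀) = 2.65 × 6.4719/3.4650 = 4.9496 m/s

4.95 m/s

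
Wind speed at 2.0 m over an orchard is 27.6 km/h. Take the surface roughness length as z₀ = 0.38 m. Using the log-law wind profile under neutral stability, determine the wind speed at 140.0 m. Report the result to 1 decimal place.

98.2 km/h

Log law: V(z) ∝ ln(z/z₀), so V₂/V₁ = ln(z₂/z₀) / ln(z₁/z₀).
ln(140.0/0.38) = 5.9092, ln(2.0/0.38) = 1.6607
V₂ = 27.6 × 5.9092/1.6607 = 27.6 × 3.5582 = 98.2065 km/h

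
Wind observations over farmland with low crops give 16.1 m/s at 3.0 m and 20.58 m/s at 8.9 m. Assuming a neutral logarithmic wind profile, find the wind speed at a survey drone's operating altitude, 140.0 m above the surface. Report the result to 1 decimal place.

31.9 m/s

Log law: V ∝ ln(z/z₀). From the pair, with r = V₁/V₂ = 0.78231,
ln z₀ = (ln z₁ − r·ln z₂)/(1 − r) = (1.0986 − 0.78231×2.1861)/0.21769 = -2.8094 → z₀ = 0.06024 m
V₃ = V₁ · ln(z₃/z₀)/ln(z₁/z₀) = 16.1 × 7.7510/3.9080 = 31.9324 m/s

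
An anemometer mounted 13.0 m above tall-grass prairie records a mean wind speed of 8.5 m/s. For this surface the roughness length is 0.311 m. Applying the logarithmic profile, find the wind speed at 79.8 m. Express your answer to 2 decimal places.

12.63 m/s

Log law: V(z) ∝ ln(z/z₀), so V₂/V₁ = ln(z₂/z₀) / ln(z₁/z₀).
ln(79.8/0.311) = 5.5475, ln(13.0/0.311) = 3.7329
V₂ = 8.5 × 5.5475/3.7329 = 8.5 × 1.4861 = 12.6319 m/s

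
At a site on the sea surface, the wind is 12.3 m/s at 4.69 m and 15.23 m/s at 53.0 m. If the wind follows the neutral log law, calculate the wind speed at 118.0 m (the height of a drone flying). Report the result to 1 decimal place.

Log law: V ∝ ln(z/z₀). From the pair, with r = V₁/V₂ = 0.80762,
ln z₀ = (ln z₁ − r·ln z₂)/(1 − r) = (1.5454 − 0.80762×3.9703)/0.19238 = -8.6340 → z₀ = 0.0001779 m
V₃ = V₁ · ln(z₃/z₀)/ln(z₁/z₀) = 12.3 × 13.4047/10.1794 = 16.1971 m/s

16.2 m/s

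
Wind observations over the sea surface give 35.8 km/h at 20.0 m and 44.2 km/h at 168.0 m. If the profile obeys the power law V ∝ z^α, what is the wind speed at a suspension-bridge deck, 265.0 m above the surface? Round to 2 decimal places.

46.24 km/h

First find α: α = ln(V₂/V₁)/ln(z₂/z₁) = ln(44.2/35.8)/ln(168.0/20.0) = 0.21078/2.12823 = 0.0990
Extrapolate from 168.0 m to 265.0 m: V₃ = 44.2 × (265.0/168.0)^0.0990 = 44.2 × 1.0462 = 46.2408 km/h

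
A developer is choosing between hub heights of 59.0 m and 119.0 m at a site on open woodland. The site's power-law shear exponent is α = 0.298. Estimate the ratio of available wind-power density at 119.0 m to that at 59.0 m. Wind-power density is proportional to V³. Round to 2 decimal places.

Speed ratio: V_B/V_A = (z_B/z_A)^α = (119.0/59.0)^0.298 = (2.0169)^0.298 = 1.23253
Power-density ratio: P_B/P_A = (V_B/V_A)³ = (1.23253)³ = 1.87239

1.87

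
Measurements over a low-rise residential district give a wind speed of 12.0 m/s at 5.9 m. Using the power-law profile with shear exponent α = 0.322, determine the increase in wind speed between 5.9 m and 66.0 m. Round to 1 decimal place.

Power law: V₂ = V₁ · (z₂/z₁)^α = 12.0 × (11.1864)^0.322 = 26.1132 m/s
ΔV = 26.1132 − 12.0 = 14.1132 m/s

14.1 m/s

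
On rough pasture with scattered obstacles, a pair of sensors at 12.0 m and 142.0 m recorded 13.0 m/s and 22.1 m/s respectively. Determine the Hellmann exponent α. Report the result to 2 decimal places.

α ≈ 0.21

Power law: V₂/V₁ = (z₂/z₁)^α ⇒ α = ln(V₂/V₁) / ln(z₂/z₁)
α = ln(22.1/13.0) / ln(142.0/12.0) = ln(1.7000) / ln(11.8333)
  = 0.53063 / 2.47092 = 0.21475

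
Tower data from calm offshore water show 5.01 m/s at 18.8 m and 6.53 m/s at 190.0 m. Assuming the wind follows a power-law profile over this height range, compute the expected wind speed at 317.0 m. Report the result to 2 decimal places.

6.92 m/s

First find α: α = ln(V₂/V₁)/ln(z₂/z₁) = ln(6.53/5.01)/ln(190.0/18.8) = 0.26497/2.31317 = 0.1145
Extrapolate from 190.0 m to 317.0 m: V₃ = 6.53 × (317.0/190.0)^0.1145 = 6.53 × 1.0604 = 6.9243 m/s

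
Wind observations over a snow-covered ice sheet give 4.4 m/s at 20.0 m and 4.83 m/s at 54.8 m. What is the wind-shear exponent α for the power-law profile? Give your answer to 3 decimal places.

α ≈ 0.093

Power law: V₂/V₁ = (z₂/z₁)^α ⇒ α = ln(V₂/V₁) / ln(z₂/z₁)
α = ln(4.83/4.4) / ln(54.8/20.0) = ln(1.0977) / ln(2.7400)
  = 0.09324 / 1.00796 = 0.09251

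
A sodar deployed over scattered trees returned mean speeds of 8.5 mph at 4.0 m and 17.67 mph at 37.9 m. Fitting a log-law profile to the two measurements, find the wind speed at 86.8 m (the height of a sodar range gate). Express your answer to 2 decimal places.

21.05 mph

Log law: V ∝ ln(z/z₀). From the pair, with r = V₁/V₂ = 0.48104,
ln z₀ = (ln z₁ − r·ln z₂)/(1 − r) = (1.3863 − 0.48104×3.6350)/0.51896 = -0.6981 → z₀ = 0.4975 m
V₃ = V₁ · ln(z₃/z₀)/ln(z₁/z₀) = 8.5 × 5.1617/2.0844 = 21.0492 mph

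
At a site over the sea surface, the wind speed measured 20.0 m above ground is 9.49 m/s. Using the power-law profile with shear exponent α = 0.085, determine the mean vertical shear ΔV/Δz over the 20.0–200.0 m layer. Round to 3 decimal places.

0.011 m/s/m

Power law: V₂ = V₁ · (z₂/z₁)^α = 9.49 × (10.0000)^0.085 = 11.5416 m/s
ΔV/Δz = (11.5416 − 9.49)/(200.0 − 20.0) = 2.0516/180.0000 = 0.01140 m/s/m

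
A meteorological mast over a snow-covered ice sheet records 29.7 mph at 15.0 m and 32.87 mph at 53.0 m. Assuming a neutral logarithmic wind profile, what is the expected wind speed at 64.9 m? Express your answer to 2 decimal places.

33.38 mph

Log law: V ∝ ln(z/z₀). From the pair, with r = V₁/V₂ = 0.90356,
ln z₀ = (ln z₁ − r·ln z₂)/(1 − r) = (2.7081 − 0.90356×3.9703)/0.09644 = -9.1180 → z₀ = 0.0001097 m
V₃ = V₁ · ln(z₃/z₀)/ln(z₁/z₀) = 29.7 × 13.2908/11.8261 = 33.3787 mph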